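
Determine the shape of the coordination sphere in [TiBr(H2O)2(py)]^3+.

Summing ligand charges against the +3 overall charge gives an oxidation state of +4 for titanium.
Group 4 minus oxidation state 4 gives a d⁰ configuration.
With 4 monodentate ligands the coordination number is 4.
A d⁰ ion has no crystal-field stabilisation preference between square planar and tetrahedral, so four ligands adopt the sterically favoured tetrahedral geometry.

tetrahedral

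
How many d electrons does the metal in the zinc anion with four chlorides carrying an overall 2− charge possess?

Each chloride is −1; balancing the −2 overall charge requires Zn(II).
Group 12 minus oxidation state 2 gives a d¹⁰ configuration.

d¹⁰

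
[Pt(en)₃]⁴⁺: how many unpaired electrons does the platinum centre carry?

0

Ligand charges: ethylenediamine is neutral. With an overall charge of +4 the platinum centre must be in the +4 oxidation state.
Pt sits in group 10, so the d-electron count is 10 − 4 = 6.
Counting donor atoms: 3×ethylenediamine (bidentate) → 6 donors. Coordination number = 6.
The spin state decides the count: a 5d ion has a large Δₒ and is invariably low-spin.
An octahedral low-spin d⁶ ion is t₂g⁶e_g⁰, giving 0 unpaired electrons.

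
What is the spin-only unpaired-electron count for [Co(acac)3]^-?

Summing ligand charges against the −1 overall charge gives an oxidation state of +2 for cobalt.
Group 9 minus oxidation state 2 gives a d⁷ configuration.
Counting donor atoms: 3×acetylacetonate (bidentate) → 6 donors. Coordination number = 6.
The spin state decides the count: Acetylacetonate is a weak-field ligand for a first-row metal, so the complex is high-spin.
An octahedral high-spin d⁷ ion is t₂g⁵e_g², giving 3 unpaired electrons.

3 unpaired electrons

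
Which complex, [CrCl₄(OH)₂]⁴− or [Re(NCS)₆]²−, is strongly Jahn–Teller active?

[CrCl₄(OH)₂]⁴−

[CrCl₄(OH)₂]⁴−: Each chloride is −1; each hydroxide is −1; balancing the −4 overall charge requires Cr(II). Cr sits in group 6, so the d-electron count is 6 − 2 = 4. Chloride and hydroxide are weak-field ligands for a first-row metal, so the complex is high-spin. The t₂g³e_g¹ (high-spin) configuration has an unevenly filled e_g set; the Jahn–Teller theorem predicts a tetragonal distortion (typically axial elongation) to lift the degeneracy.
[Re(NCS)₆]²−: Each isothiocyanate is −1; balancing the −2 overall charge requires Re(IV). Re sits in group 7, so the d-electron count is 7 − 4 = 3. The d³ configuration leaves the e_g set evenly filled (or empty) — no strong Jahn–Teller driving force.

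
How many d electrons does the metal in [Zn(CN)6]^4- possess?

Ligand charges: each cyanide is −1. With an overall charge of −4 the zinc centre must be in the +2 oxidation state.
Group 12 minus oxidation state 2 gives a d¹⁰ configuration.

d10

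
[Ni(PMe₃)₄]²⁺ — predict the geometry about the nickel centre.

square planar

Ligand charges: trimethylphosphine is neutral. With an overall charge of +2 the nickel centre must be in the +2 oxidation state.
Ni sits in group 10, so the d-electron count is 10 − 2 = 8.
Coordination number: 4.
Trimethylphosphine is a strong-field ligand (high in the spectrochemical series).
A 3d d⁸ ion with strong-field ligands gains enough CFSE to favour square planar over tetrahedral.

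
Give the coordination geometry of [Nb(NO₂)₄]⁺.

Each nitro (N-bound nitrite) is −1; balancing the +1 overall charge requires Nb(V).
Niobium is a group-5 element; Nb(V) is therefore d⁰.
Coordination number: 4.
A d⁰ ion has no crystal-field stabilisation preference between square planar and tetrahedral, so four ligands adopt the sterically favoured tetrahedral geometry.

tetrahedral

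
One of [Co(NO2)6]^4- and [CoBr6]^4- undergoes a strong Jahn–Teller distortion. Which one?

[Co(NO2)6]^4-

[Co(NO2)6]^4-: Each nitro (N-bound nitrite) is −1; balancing the −4 overall charge requires Co(II). Co sits in group 9, so the d-electron count is 9 − 2 = 7. Nitro (N-bound nitrite) is a strong-field ligand (high in the spectrochemical series) for a first-row metal, so the complex is low-spin. The t₂g⁶e_g¹ (low-spin) configuration has an unevenly filled e_g set; the Jahn–Teller theorem predicts a tetragonal distortion (typically axial elongation) to lift the degeneracy.
[CoBr6]^4-: Summing ligand charges against the −4 overall charge gives an oxidation state of +2 for cobalt. Group 9 minus oxidation state 2 gives a d⁷ configuration. Bromide is a weak-field ligand for a first-row metal, so the complex is high-spin. The d⁷ configuration leaves the e_g set evenly filled (or empty) — no strong Jahn–Teller driving force.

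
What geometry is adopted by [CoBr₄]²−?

tetrahedral

Summing ligand charges against the −2 overall charge gives an oxidation state of +2 for cobalt.
Co sits in group 9, so the d-electron count is 9 − 2 = 7.
With 4 monodentate ligands the coordination number is 4.
Bromide is a weak-field ligand.
For a high-spin 3d d⁷ ion with weak-field ligands the small Δₜ gives little square-planar CFSE advantage, so four ligands adopt the sterically favoured tetrahedral geometry.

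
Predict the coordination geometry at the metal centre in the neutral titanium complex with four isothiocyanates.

Each isothiocyanate is −1; balancing the 0 overall charge requires Ti(IV).
Ti sits in group 4, so the d-electron count is 4 − 4 = 0.
Coordination number: 4.
A d⁰ ion has no crystal-field stabilisation preference between square planar and tetrahedral, so four ligands adopt the sterically favoured tetrahedral geometry.

tetrahedral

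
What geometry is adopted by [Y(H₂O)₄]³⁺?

Water is neutral; balancing the +3 overall charge requires Y(III).
Y sits in group 3, so the d-electron count is 3 − 3 = 0.
With 4 monodentate ligands the coordination number is 4.
A d⁰ ion has no crystal-field stabilisation preference between square planar and tetrahedral, so four ligands adopt the sterically favoured tetrahedral geometry.

tetrahedral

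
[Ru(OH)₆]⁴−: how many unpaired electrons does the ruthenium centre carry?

0 unpaired electrons

Each hydroxide is −1; balancing the −4 overall charge requires Ru(II).
Ruthenium is a group-8 element; Ru(II) is therefore d⁶.
The spin state decides the count: a 4d ion has a large Δₒ and is invariably low-spin.
An octahedral low-spin d⁶ ion is t₂g⁶e_g⁰, giving 0 unpaired electrons.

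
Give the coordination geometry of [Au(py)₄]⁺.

Pyridine is neutral; balancing the +1 overall charge requires Au(I).
Gold is a group-11 element; Au(I) is therefore d¹⁰.
With 4 monodentate ligands the coordination number is 4.
A d¹⁰ ion has no crystal-field stabilisation preference between square planar and tetrahedral, so four ligands adopt the sterically favoured tetrahedral geometry.

tetrahedral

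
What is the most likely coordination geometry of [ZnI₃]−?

trigonal planar

Summing ligand charges against the −1 overall charge gives an oxidation state of +2 for zinc.
Zinc is a group-12 element; Zn(II) is therefore d¹⁰.
With 3 monodentate ligands the coordination number is 3.
Three ligands around a d¹⁰ centre minimise repulsion in a trigonal-planar arrangement.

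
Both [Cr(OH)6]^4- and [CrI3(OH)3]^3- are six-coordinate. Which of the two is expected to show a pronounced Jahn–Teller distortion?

[Cr(OH)6]^4-: Each hydroxide is −1; balancing the −4 overall charge requires Cr(II). Cr sits in group 6, so the d-electron count is 6 − 2 = 4. Hydroxide is a weak-field ligand for a first-row metal, so the complex is high-spin. The t₂g³e_g¹ (high-spin) configuration has an unevenly filled e_g set; the Jahn–Teller theorem predicts a tetragonal distortion (typically axial elongation) to lift the degeneracy.
[CrI3(OH)3]^3-: Ligand charges: each iodide is −1; each hydroxide is −1. With an overall charge of −3 the chromium centre must be in the +3 oxidation state. Chromium is a group-6 element; Cr(III) is therefore d³. The d³ configuration leaves the e_g set evenly filled (or empty) — no strong Jahn–Teller driving force.

[Cr(OH)6]^4-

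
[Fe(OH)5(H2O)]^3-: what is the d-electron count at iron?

d6

Each hydroxide is −1; water is neutral; balancing the −3 overall charge requires Fe(II).
Fe sits in group 8, so the d-electron count is 8 − 2 = 6.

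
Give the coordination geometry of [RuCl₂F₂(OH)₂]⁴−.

Each chloride is −1; each fluoride is −1; each hydroxide is −1; balancing the −4 overall charge requires Ru(II).
Group 8 minus oxidation state 2 gives a d⁶ configuration.
With 6 monodentate ligands the coordination number is 6.
Six donors around a single metal centre give an octahedral coordination sphere.

octahedral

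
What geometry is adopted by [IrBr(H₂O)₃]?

Each bromide is −1; water is neutral; balancing the 0 overall charge requires Ir(I).
Iridium is a group-9 element; Ir(I) is therefore d⁸.
With 4 monodentate ligands the coordination number is 4.
A 5d d⁸ ion has a large crystal-field splitting; square planar leaves the high-energy d_{x²−y²} orbital empty and maximises CFSE.

square planar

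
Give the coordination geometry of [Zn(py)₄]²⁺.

tetrahedral

Pyridine is neutral; balancing the +2 overall charge requires Zn(II).
Zn sits in group 12, so the d-electron count is 12 − 2 = 10.
With 4 monodentate ligands the coordination number is 4.
A d¹⁰ ion has no crystal-field stabilisation preference between square planar and tetrahedral, so four ligands adopt the sterically favoured tetrahedral geometry.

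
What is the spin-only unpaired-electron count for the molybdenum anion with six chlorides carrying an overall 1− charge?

1

Each chloride is −1; balancing the −1 overall charge requires Mo(V).
Mo sits in group 6, so the d-electron count is 6 − 5 = 1.
In an octahedral field the d¹ configuration is t₂g¹e_g⁰ (only one arrangement possible), giving 1 unpaired electron.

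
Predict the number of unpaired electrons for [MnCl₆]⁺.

0

Ligand charges: each chloride is −1. With an overall charge of +1 the manganese centre must be in the +7 oxidation state.
Manganese is a group-7 element; Mn(VII) is therefore d⁰.
In an octahedral field the d⁰ configuration is t₂g⁰e_g⁰, giving 0 unpaired electrons.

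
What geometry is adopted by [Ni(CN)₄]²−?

square planar

Summing ligand charges against the −2 overall charge gives an oxidation state of +2 for nickel.
Nickel is a group-10 element; Ni(II) is therefore d⁸.
With 4 monodentate ligands the coordination number is 4.
Cyanide is a strong-field ligand (high in the spectrochemical series).
A 3d d⁸ ion with strong-field ligands gains enough CFSE to favour square planar over tetrahedral.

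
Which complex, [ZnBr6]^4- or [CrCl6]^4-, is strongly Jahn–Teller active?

[ZnBr6]^4-: Ligand charges: each bromide is −1. With an overall charge of −4 the zinc centre must be in the +2 oxidation state. Zinc is a group-12 element; Zn(II) is therefore d¹⁰. The d¹⁰ configuration leaves the e_g set evenly filled (or empty) — no strong Jahn–Teller driving force.
[CrCl6]^4-: Summing ligand charges against the −4 overall charge gives an oxidation state of +2 for chromium. Chromium is a group-6 element; Cr(II) is therefore d⁴. Chloride is a weak-field ligand for a first-row metal, so the complex is high-spin. The t₂g³e_g¹ (high-spin) configuration has an unevenly filled e_g set; the Jahn–Teller theorem predicts a tetragonal distortion (typically axial elongation) to lift the degeneracy.

[CrCl6]^4-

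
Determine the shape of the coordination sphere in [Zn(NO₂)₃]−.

Summing ligand charges against the −1 overall charge gives an oxidation state of +2 for zinc.
Zn sits in group 12, so the d-electron count is 12 − 2 = 10.
Coordination number: 3.
Three ligands around a d¹⁰ centre minimise repulsion in a trigonal-planar arrangement.

trigonal planar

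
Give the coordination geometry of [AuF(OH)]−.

Summing ligand charges against the −1 overall charge gives an oxidation state of +1 for gold.
Gold is a group-11 element; Au(I) is therefore d¹⁰.
Coordination number: 2.
A d¹⁰ ion with only two ligands adopts a linear arrangement (sp hybridisation; no CFSE preference).

linear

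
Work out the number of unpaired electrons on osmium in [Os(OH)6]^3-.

Summing ligand charges against the −3 overall charge gives an oxidation state of +3 for osmium.
Osmium is a group-8 element; Os(III) is therefore d⁵.
The spin state decides the count: a 5d ion has a large Δₒ and is invariably low-spin.
An octahedral low-spin d⁵ ion is t₂g⁵e_g⁰, giving 1 unpaired electron.

1 unpaired electron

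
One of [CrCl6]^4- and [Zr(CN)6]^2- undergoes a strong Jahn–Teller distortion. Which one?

[CrCl6]^4-: Ligand charges: each chloride is −1. With an overall charge of −4 the chromium centre must be in the +2 oxidation state. Group 6 minus oxidation state 2 gives a d⁴ configuration. Chloride is a weak-field ligand for a first-row metal, so the complex is high-spin. The t₂g³e_g¹ (high-spin) configuration has an unevenly filled e_g set; the Jahn–Teller theorem predicts a tetragonal distortion (typically axial elongation) to lift the degeneracy.
[Zr(CN)6]^2-: Each cyanide is −1; balancing the −2 overall charge requires Zr(IV). Zirconium is a group-4 element; Zr(IV) is therefore d⁰. The d⁰ configuration leaves the e_g set evenly filled (or empty) — no strong Jahn–Teller driving force.

[CrCl6]^4-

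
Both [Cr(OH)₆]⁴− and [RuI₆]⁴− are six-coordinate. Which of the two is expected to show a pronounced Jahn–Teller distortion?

[Cr(OH)₆]⁴−

[Cr(OH)₆]⁴−: Each hydroxide is −1; balancing the −4 overall charge requires Cr(II). Group 6 minus oxidation state 2 gives a d⁴ configuration. Hydroxide is a weak-field ligand for a first-row metal, so the complex is high-spin. The t₂g³e_g¹ (high-spin) configuration has an unevenly filled e_g set; the Jahn–Teller theorem predicts a tetragonal distortion (typically axial elongation) to lift the degeneracy.
[RuI₆]⁴−: Each iodide is −1; balancing the −4 overall charge requires Ru(II). Group 8 minus oxidation state 2 gives a d⁶ configuration. A 4d ion has a large Δₒ and is invariably low-spin. The d⁶ configuration leaves the e_g set evenly filled (or empty) — no strong Jahn–Teller driving force.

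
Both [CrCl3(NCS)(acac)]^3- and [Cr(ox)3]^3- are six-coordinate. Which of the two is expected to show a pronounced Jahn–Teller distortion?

[CrCl3(NCS)(acac)]^3-: Each chloride is −1; each isothiocyanate is −1; each acetylacetonate is −1; balancing the −3 overall charge requires Cr(II). Chromium is a group-6 element; Cr(II) is therefore d⁴. Acetylacetonate, chloride, and isothiocyanate are weak-field ligands for a first-row metal, so the complex is high-spin. The t₂g³e_g¹ (high-spin) configuration has an unevenly filled e_g set; the Jahn–Teller theorem predicts a tetragonal distortion (typically axial elongation) to lift the degeneracy.
[Cr(ox)3]^3-: Ligand charges: each oxalate is −2. With an overall charge of −3 the chromium centre must be in the +3 oxidation state. Cr sits in group 6, so the d-electron count is 6 − 3 = 3. The d³ configuration leaves the e_g set evenly filled (or empty) — no strong Jahn–Teller driving force.

[CrCl3(NCS)(acac)]^3-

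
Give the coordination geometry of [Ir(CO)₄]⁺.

square planar

Summing ligand charges against the +1 overall charge gives an oxidation state of +1 for iridium.
Ir sits in group 9, so the d-electron count is 9 − 1 = 8.
With 4 monodentate ligands the coordination number is 4.
A 5d d⁸ ion has a large crystal-field splitting; square planar leaves the high-energy d_{x²−y²} orbital empty and maximises CFSE.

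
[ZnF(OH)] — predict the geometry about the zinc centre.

linear

Summing ligand charges against the 0 overall charge gives an oxidation state of +2 for zinc.
Zn sits in group 12, so the d-electron count is 12 − 2 = 10.
With 2 monodentate ligands the coordination number is 2.
A d¹⁰ ion with only two ligands adopts a linear arrangement (sp hybridisation; no CFSE preference).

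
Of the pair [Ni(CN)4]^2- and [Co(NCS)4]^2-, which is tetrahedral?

[Co(NCS)4]^2-

For [Ni(CN)4]^2-: Ligand charges: each cyanide is −1. With an overall charge of −2 the nickel centre must be in the +2 oxidation state. Nickel is a group-10 element; Ni(II) is therefore d⁸. Cyanide is a strong-field ligand (high in the spectrochemical series). A 3d d⁸ ion with strong-field ligands gains enough CFSE to favour square planar over tetrahedral. → square planar.
For [Co(NCS)4]^2-: Summing ligand charges against the −2 overall charge gives an oxidation state of +2 for cobalt. Co sits in group 9, so the d-electron count is 9 − 2 = 7. For a high-spin 3d d⁷ ion with weak-field ligands the small Δₜ gives little square-planar CFSE advantage, so four ligands adopt the sterically favoured tetrahedral geometry. → tetrahedral.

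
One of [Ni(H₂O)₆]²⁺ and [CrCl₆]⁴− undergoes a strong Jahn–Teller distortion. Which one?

[CrCl₆]⁴−

[Ni(H₂O)₆]²⁺: Ligand charges: water is neutral. With an overall charge of +2 the nickel centre must be in the +2 oxidation state. Group 10 minus oxidation state 2 gives a d⁸ configuration. The d⁸ configuration leaves the e_g set evenly filled (or empty) — no strong Jahn–Teller driving force.
[CrCl₆]⁴−: Ligand charges: each chloride is −1. With an overall charge of −4 the chromium centre must be in the +2 oxidation state. Chromium is a group-6 element; Cr(II) is therefore d⁴. Chloride is a weak-field ligand for a first-row metal, so the complex is high-spin. The t₂g³e_g¹ (high-spin) configuration has an unevenly filled e_g set; the Jahn–Teller theorem predicts a tetragonal distortion (typically axial elongation) to lift the degeneracy.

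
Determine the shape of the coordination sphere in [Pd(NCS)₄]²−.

square planar

Each isothiocyanate is −1; balancing the −2 overall charge requires Pd(II).
Palladium is a group-10 element; Pd(II) is therefore d⁸.
With 4 monodentate ligands the coordination number is 4.
A 4d d⁸ ion has a large crystal-field splitting; square planar leaves the high-energy d_{x²−y²} orbital empty and maximises CFSE.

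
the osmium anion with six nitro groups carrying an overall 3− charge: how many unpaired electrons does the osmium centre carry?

1

Ligand charges: each nitro (N-bound nitrite) is −1. With an overall charge of −3 the osmium centre must be in the +3 oxidation state.
Os sits in group 8, so the d-electron count is 8 − 3 = 5.
The spin state decides the count: a 5d ion has a large Δₒ and is invariably low-spin.
An octahedral low-spin d⁵ ion is t₂g⁵e_g⁰, giving 1 unpaired electron.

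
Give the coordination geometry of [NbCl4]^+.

Ligand charges: each chloride is −1. With an overall charge of +1 the niobium centre must be in the +5 oxidation state.
Group 5 minus oxidation state 5 gives a d⁰ configuration.
Coordination number: 4.
A d⁰ ion has no crystal-field stabilisation preference between square planar and tetrahedral, so four ligands adopt the sterically favoured tetrahedral geometry.

tetrahedral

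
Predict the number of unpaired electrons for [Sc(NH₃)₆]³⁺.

Ammonia is neutral; balancing the +3 overall charge requires Sc(III).
Group 3 minus oxidation state 3 gives a d⁰ configuration.
In an octahedral field the d⁰ configuration is t₂g⁰e_g⁰, giving 0 unpaired electrons.

0 unpaired electrons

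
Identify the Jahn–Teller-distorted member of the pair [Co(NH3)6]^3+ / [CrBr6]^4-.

[CrBr6]^4-

[Co(NH3)6]^3+: Ammonia is neutral; balancing the +3 overall charge requires Co(III). Group 9 minus oxidation state 3 gives a d⁶ configuration. Co(III) has an exceptionally large octahedral splitting and is low-spin with essentially every ligand except fluoride. The d⁶ configuration leaves the e_g set evenly filled (or empty) — no strong Jahn–Teller driving force.
[CrBr6]^4-: Summing ligand charges against the −4 overall charge gives an oxidation state of +2 for chromium. Group 6 minus oxidation state 2 gives a d⁴ configuration. Bromide is a weak-field ligand for a first-row metal, so the complex is high-spin. The t₂g³e_g¹ (high-spin) configuration has an unevenly filled e_g set; the Jahn–Teller theorem predicts a tetragonal distortion (typically axial elongation) to lift the degeneracy.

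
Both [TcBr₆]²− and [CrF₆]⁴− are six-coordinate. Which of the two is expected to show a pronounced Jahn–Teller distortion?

[CrF₆]⁴−

[TcBr₆]²−: Summing ligand charges against the −2 overall charge gives an oxidation state of +4 for technetium. Technetium is a group-7 element; Tc(IV) is therefore d³. The d³ configuration leaves the e_g set evenly filled (or empty) — no strong Jahn–Teller driving force.
[CrF₆]⁴−: Summing ligand charges against the −4 overall charge gives an oxidation state of +2 for chromium. Group 6 minus oxidation state 2 gives a d⁴ configuration. Fluoride is a weak-field ligand for a first-row metal, so the complex is high-spin. The t₂g³e_g¹ (high-spin) configuration has an unevenly filled e_g set; the Jahn–Teller theorem predicts a tetragonal distortion (typically axial elongation) to lift the degeneracy.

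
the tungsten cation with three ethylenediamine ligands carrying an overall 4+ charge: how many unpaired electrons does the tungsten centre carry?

Summing ligand charges against the +4 overall charge gives an oxidation state of +4 for tungsten.
W sits in group 6, so the d-electron count is 6 − 4 = 2.
Counting donor atoms: 3×ethylenediamine (bidentate) → 6 donors. Coordination number = 6.
In an octahedral field the d² configuration is t₂g²e_g⁰ (only one arrangement possible), giving 2 unpaired electrons.

2 unpaired electrons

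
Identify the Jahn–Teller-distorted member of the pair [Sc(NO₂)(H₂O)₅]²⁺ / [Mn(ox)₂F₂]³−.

[Mn(ox)₂F₂]³−

[Sc(NO₂)(H₂O)₅]²⁺: Ligand charges: each nitro (N-bound nitrite) is −1; water is neutral. With an overall charge of +2 the scandium centre must be in the +3 oxidation state. Group 3 minus oxidation state 3 gives a d⁰ configuration. The d⁰ configuration leaves the e_g set evenly filled (or empty) — no strong Jahn–Teller driving force.
[Mn(ox)₂F₂]³−: Each oxalate is −2; each fluoride is −1; balancing the −3 overall charge requires Mn(III). Mn sits in group 7, so the d-electron count is 7 − 3 = 4. Fluoride and oxalate are weak-field ligands for a first-row metal, so the complex is high-spin. The t₂g³e_g¹ (high-spin) configuration has an unevenly filled e_g set; the Jahn–Teller theorem predicts a tetragonal distortion (typically axial elongation) to lift the degeneracy.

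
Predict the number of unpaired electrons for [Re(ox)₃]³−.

Each oxalate is −2; balancing the −3 overall charge requires Re(III).
Group 7 minus oxidation state 3 gives a d⁴ configuration.
Counting donor atoms: 3×oxalate (bidentate) → 6 donors. Coordination number = 6.
The spin state decides the count: a 5d ion has a large Δₒ and is invariably low-spin.
An octahedral low-spin d⁴ ion is t₂g⁴e_g⁰, giving 2 unpaired electrons.

2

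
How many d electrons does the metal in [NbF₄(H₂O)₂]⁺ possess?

d0

Summing ligand charges against the +1 overall charge gives an oxidation state of +5 for niobium.
Niobium is a group-5 element; Nb(V) is therefore d⁰.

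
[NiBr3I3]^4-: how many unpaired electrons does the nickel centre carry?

2 unpaired electrons

Each bromide is −1; each iodide is −1; balancing the −4 overall charge requires Ni(II).
Group 10 minus oxidation state 2 gives a d⁸ configuration.
In an octahedral field the d⁸ configuration is t₂g⁶e_g² (only one arrangement possible), giving 2 unpaired electrons.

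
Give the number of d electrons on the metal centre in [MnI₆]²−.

d3

Ligand charges: each iodide is −1. With an overall charge of −2 the manganese centre must be in the +4 oxidation state.
Group 7 minus oxidation state 4 gives a d³ configuration.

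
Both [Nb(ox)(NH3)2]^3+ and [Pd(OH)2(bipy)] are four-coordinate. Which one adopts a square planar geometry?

[Pd(OH)2(bipy)]

For [Nb(ox)(NH3)2]^3+: Summing ligand charges against the +3 overall charge gives an oxidation state of +5 for niobium. Group 5 minus oxidation state 5 gives a d⁰ configuration. A d⁰ ion has no crystal-field stabilisation preference between square planar and tetrahedral, so four ligands adopt the sterically favoured tetrahedral geometry. → tetrahedral.
For [Pd(OH)2(bipy)]: Ligand charges: each hydroxide is −1; 2,2′-bipyridine is neutral. With an overall charge of 0 the palladium centre must be in the +2 oxidation state. Palladium is a group-10 element; Pd(II) is therefore d⁸. A 4d d⁸ ion has a large crystal-field splitting; square planar leaves the high-energy d_{x²−y²} orbital empty and maximises CFSE. → square planar.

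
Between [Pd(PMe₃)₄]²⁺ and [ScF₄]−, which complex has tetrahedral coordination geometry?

[ScF₄]−

For [Pd(PMe₃)₄]²⁺: Trimethylphosphine is neutral; balancing the +2 overall charge requires Pd(II). Pd sits in group 10, so the d-electron count is 10 − 2 = 8. A 4d d⁸ ion has a large crystal-field splitting; square planar leaves the high-energy d_{x²−y²} orbital empty and maximises CFSE. → square planar.
For [ScF₄]−: Summing ligand charges against the −1 overall charge gives an oxidation state of +3 for scandium. Sc sits in group 3, so the d-electron count is 3 − 3 = 0. A d⁰ ion has no crystal-field stabilisation preference between square planar and tetrahedral, so four ligands adopt the sterically favoured tetrahedral geometry. → tetrahedral.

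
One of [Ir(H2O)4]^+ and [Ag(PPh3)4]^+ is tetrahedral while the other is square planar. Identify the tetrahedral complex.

For [Ir(H2O)4]^+: Ligand charges: water is neutral. With an overall charge of +1 the iridium centre must be in the +1 oxidation state. Group 9 minus oxidation state 1 gives a d⁸ configuration. A 5d d⁸ ion has a large crystal-field splitting; square planar leaves the high-energy d_{x²−y²} orbital empty and maximises CFSE. → square planar.
For [Ag(PPh3)4]^+: Triphenylphosphine is neutral; balancing the +1 overall charge requires Ag(I). Silver is a group-11 element; Ag(I) is therefore d¹⁰. A d¹⁰ ion has no crystal-field stabilisation preference between square planar and tetrahedral, so four ligands adopt the sterically favoured tetrahedral geometry. → tetrahedral.

[Ag(PPh3)4]^+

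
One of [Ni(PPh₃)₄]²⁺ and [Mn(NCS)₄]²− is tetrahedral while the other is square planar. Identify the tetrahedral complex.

For [Ni(PPh₃)₄]²⁺: Triphenylphosphine is neutral; balancing the +2 overall charge requires Ni(II). Nickel is a group-10 element; Ni(II) is therefore d⁸. Triphenylphosphine is a strong-field ligand (high in the spectrochemical series). A 3d d⁸ ion with strong-field ligands gains enough CFSE to favour square planar over tetrahedral. → square planar.
For [Mn(NCS)₄]²−: Each isothiocyanate is −1; balancing the −2 overall charge requires Mn(II). Manganese is a group-7 element; Mn(II) is therefore d⁵. A high-spin d⁵ ion has zero CFSE in either geometry, so four ligands adopt the sterically favoured tetrahedral geometry. → tetrahedral.

[Mn(NCS)₄]²−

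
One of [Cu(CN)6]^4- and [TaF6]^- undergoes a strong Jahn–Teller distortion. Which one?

[Cu(CN)6]^4-

[Cu(CN)6]^4-: Ligand charges: each cyanide is −1. With an overall charge of −4 the copper centre must be in the +2 oxidation state. Cu sits in group 11, so the d-electron count is 11 − 2 = 9. The t₂g⁶e_g³ configuration has an unevenly filled e_g set; the Jahn–Teller theorem predicts a tetragonal distortion (typically axial elongation) to lift the degeneracy.
[TaF6]^-: Ligand charges: each fluoride is −1. With an overall charge of −1 the tantalum centre must be in the +5 oxidation state. Tantalum is a group-5 element; Ta(V) is therefore d⁰. The d⁰ configuration leaves the e_g set evenly filled (or empty) — no strong Jahn–Teller driving force.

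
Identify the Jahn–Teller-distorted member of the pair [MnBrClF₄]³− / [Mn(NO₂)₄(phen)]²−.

[MnBrClF₄]³−

[MnBrClF₄]³−: Each bromide is −1; each chloride is −1; each fluoride is −1; balancing the −3 overall charge requires Mn(III). Manganese is a group-7 element; Mn(III) is therefore d⁴. Bromide, chloride, and fluoride are weak-field ligands for a first-row metal, so the complex is high-spin. The t₂g³e_g¹ (high-spin) configuration has an unevenly filled e_g set; the Jahn–Teller theorem predicts a tetragonal distortion (typically axial elongation) to lift the degeneracy.
[Mn(NO₂)₄(phen)]²−: Summing ligand charges against the −2 overall charge gives an oxidation state of +2 for manganese. Mn sits in group 7, so the d-electron count is 7 − 2 = 5. Nitro (N-bound nitrite) is a strong-field ligand (high in the spectrochemical series) for a first-row metal, so the complex is low-spin. The d⁵ configuration leaves the e_g set evenly filled (or empty) — no strong Jahn–Teller driving force.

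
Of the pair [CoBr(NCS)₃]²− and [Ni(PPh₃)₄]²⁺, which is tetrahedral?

[CoBr(NCS)₃]²−

For [CoBr(NCS)₃]²−: Summing ligand charges against the −2 overall charge gives an oxidation state of +2 for cobalt. Cobalt is a group-9 element; Co(II) is therefore d⁷. For a high-spin 3d d⁷ ion with weak-field ligands the small Δₜ gives little square-planar CFSE advantage, so four ligands adopt the sterically favoured tetrahedral geometry. → tetrahedral.
For [Ni(PPh₃)₄]²⁺: Summing ligand charges against the +2 overall charge gives an oxidation state of +2 for nickel. Group 10 minus oxidation state 2 gives a d⁸ configuration. Triphenylphosphine is a strong-field ligand (high in the spectrochemical series). A 3d d⁸ ion with strong-field ligands gains enough CFSE to favour square planar over tetrahedral. → square planar.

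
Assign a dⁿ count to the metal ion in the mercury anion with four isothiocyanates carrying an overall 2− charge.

Each isothiocyanate is −1; balancing the −2 overall charge requires Hg(II).
Hg sits in group 12, so the d-electron count is 12 − 2 = 10.

d¹⁰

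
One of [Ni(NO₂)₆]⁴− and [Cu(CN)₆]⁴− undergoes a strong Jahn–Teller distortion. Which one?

[Ni(NO₂)₆]⁴−: Summing ligand charges against the −4 overall charge gives an oxidation state of +2 for nickel. Nickel is a group-10 element; Ni(II) is therefore d⁸. The d⁸ configuration leaves the e_g set evenly filled (or empty) — no strong Jahn–Teller driving force.
[Cu(CN)₆]⁴−: Each cyanide is −1; balancing the −4 overall charge requires Cu(II). Copper is a group-11 element; Cu(II) is therefore d⁹. The t₂g⁶e_g³ configuration has an unevenly filled e_g set; the Jahn–Teller theorem predicts a tetragonal distortion (typically axial elongation) to lift the degeneracy.

[Cu(CN)₆]⁴−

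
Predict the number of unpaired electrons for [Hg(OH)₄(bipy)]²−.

Each hydroxide is −1; 2,2′-bipyridine is neutral; balancing the −2 overall charge requires Hg(II).
Group 12 minus oxidation state 2 gives a d¹⁰ configuration.
Counting donor atoms: 4×hydroxide (monodentate) → 4 donors; 1×2,2′-bipyridine (bidentate) → 2 donors. Coordination number = 6.
In an octahedral field the d¹⁰ configuration is t₂g⁶e_g⁴, giving 0 unpaired electrons.

0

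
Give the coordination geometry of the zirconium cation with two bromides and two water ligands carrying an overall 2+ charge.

tetrahedral

Ligand charges: each bromide is −1; water is neutral. With an overall charge of +2 the zirconium centre must be in the +4 oxidation state.
Zirconium is a group-4 element; Zr(IV) is therefore d⁰.
Coordination number: 4.
A d⁰ ion has no crystal-field stabilisation preference between square planar and tetrahedral, so four ligands adopt the sterically favoured tetrahedral geometry.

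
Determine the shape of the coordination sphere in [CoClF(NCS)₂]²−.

tetrahedral

Each chloride is −1; each fluoride is −1; each isothiocyanate is −1; balancing the −2 overall charge requires Co(II).
Cobalt is a group-9 element; Co(II) is therefore d⁷.
Coordination number: 4.
Chloride, fluoride, and isothiocyanate are weak-field ligands.
For a high-spin 3d d⁷ ion with weak-field ligands the small Δₜ gives little square-planar CFSE advantage, so four ligands adopt the sterically favoured tetrahedral geometry.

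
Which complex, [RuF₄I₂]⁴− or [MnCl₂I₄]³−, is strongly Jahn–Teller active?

[RuF₄I₂]⁴−: Ligand charges: each fluoride is −1; each iodide is −1. With an overall charge of −4 the ruthenium centre must be in the +2 oxidation state. Ru sits in group 8, so the d-electron count is 8 − 2 = 6. A 4d ion has a large Δₒ and is invariably low-spin. The d⁶ configuration leaves the e_g set evenly filled (or empty) — no strong Jahn–Teller driving force.
[MnCl₂I₄]³−: Ligand charges: each chloride is −1; each iodide is −1. With an overall charge of −3 the manganese centre must be in the +3 oxidation state. Group 7 minus oxidation state 3 gives a d⁴ configuration. Chloride and iodide are weak-field ligands for a first-row metal, so the complex is high-spin. The t₂g³e_g¹ (high-spin) configuration has an unevenly filled e_g set; the Jahn–Teller theorem predicts a tetragonal distortion (typically axial elongation) to lift the degeneracy.

[MnCl₂I₄]³−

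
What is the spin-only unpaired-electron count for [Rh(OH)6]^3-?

Summing ligand charges against the −3 overall charge gives an oxidation state of +3 for rhodium.
Rh sits in group 9, so the d-electron count is 9 − 3 = 6.
The spin state decides the count: a 4d ion has a large Δₒ and is invariably low-spin.
An octahedral low-spin d⁶ ion is t₂g⁶e_g⁰, giving 0 unpaired electrons.

0 unpaired electrons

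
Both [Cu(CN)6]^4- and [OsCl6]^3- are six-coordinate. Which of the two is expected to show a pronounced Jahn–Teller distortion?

[Cu(CN)6]^4-

[Cu(CN)6]^4-: Summing ligand charges against the −4 overall charge gives an oxidation state of +2 for copper. Cu sits in group 11, so the d-electron count is 11 − 2 = 9. The t₂g⁶e_g³ configuration has an unevenly filled e_g set; the Jahn–Teller theorem predicts a tetragonal distortion (typically axial elongation) to lift the degeneracy.
[OsCl6]^3-: Ligand charges: each chloride is −1. With an overall charge of −3 the osmium centre must be in the +3 oxidation state. Os sits in group 8, so the d-electron count is 8 − 3 = 5. A 5d ion has a large Δₒ and is invariably low-spin. The d⁵ configuration leaves the e_g set evenly filled (or empty) — no strong Jahn–Teller driving force.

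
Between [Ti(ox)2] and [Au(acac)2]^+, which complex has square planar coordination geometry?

For [Ti(ox)2]: Summing ligand charges against the 0 overall charge gives an oxidation state of +4 for titanium. Group 4 minus oxidation state 4 gives a d⁰ configuration. A d⁰ ion has no crystal-field stabilisation preference between square planar and tetrahedral, so four ligands adopt the sterically favoured tetrahedral geometry. → tetrahedral.
For [Au(acac)2]^+: Each acetylacetonate is −1; balancing the +1 overall charge requires Au(III). Group 11 minus oxidation state 3 gives a d⁸ configuration. A 5d d⁸ ion has a large crystal-field splitting; square planar leaves the high-energy d_{x²−y²} orbital empty and maximises CFSE. → square planar.

[Au(acac)2]^+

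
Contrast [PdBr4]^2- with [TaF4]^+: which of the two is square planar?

For [PdBr4]^2-: Ligand charges: each bromide is −1. With an overall charge of −2 the palladium centre must be in the +2 oxidation state. Palladium is a group-10 element; Pd(II) is therefore d⁸. A 4d d⁸ ion has a large crystal-field splitting; square planar leaves the high-energy d_{x²−y²} orbital empty and maximises CFSE. → square planar.
For [TaF4]^+: Summing ligand charges against the +1 overall charge gives an oxidation state of +5 for tantalum. Group 5 minus oxidation state 5 gives a d⁰ configuration. A d⁰ ion has no crystal-field stabilisation preference between square planar and tetrahedral, so four ligands adopt the sterically favoured tetrahedral geometry. → tetrahedral.

[PdBr4]^2-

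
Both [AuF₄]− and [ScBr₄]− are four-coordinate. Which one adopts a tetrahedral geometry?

For [AuF₄]−: Each fluoride is −1; balancing the −1 overall charge requires Au(III). Au sits in group 11, so the d-electron count is 11 − 3 = 8. A 5d d⁸ ion has a large crystal-field splitting; square planar leaves the high-energy d_{x²−y²} orbital empty and maximises CFSE. → square planar.
For [ScBr₄]−: Summing ligand charges against the −1 overall charge gives an oxidation state of +3 for scandium. Scandium is a group-3 element; Sc(III) is therefore d⁰. A d⁰ ion has no crystal-field stabilisation preference between square planar and tetrahedral, so four ligands adopt the sterically favoured tetrahedral geometry. → tetrahedral.

[ScBr₄]−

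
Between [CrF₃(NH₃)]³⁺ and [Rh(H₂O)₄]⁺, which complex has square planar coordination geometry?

For [CrF₃(NH₃)]³⁺: Each fluoride is −1; ammonia is neutral; balancing the +3 overall charge requires Cr(VI). Chromium is a group-6 element; Cr(VI) is therefore d⁰. A d⁰ ion has no crystal-field stabilisation preference between square planar and tetrahedral, so four ligands adopt the sterically favoured tetrahedral geometry. → tetrahedral.
For [Rh(H₂O)₄]⁺: Water is neutral; balancing the +1 overall charge requires Rh(I). Rh sits in group 9, so the d-electron count is 9 − 1 = 8. A 4d d⁸ ion has a large crystal-field splitting; square planar leaves the high-energy d_{x²−y²} orbital empty and maximises CFSE. → square planar.

[Rh(H₂O)₄]⁺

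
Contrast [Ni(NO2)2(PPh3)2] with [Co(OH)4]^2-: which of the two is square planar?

For [Ni(NO2)2(PPh3)2]: Ligand charges: each nitro (N-bound nitrite) is −1; triphenylphosphine is neutral. With an overall charge of 0 the nickel centre must be in the +2 oxidation state. Group 10 minus oxidation state 2 gives a d⁸ configuration. Nitro (N-bound nitrite) and triphenylphosphine are strong-field ligands (high in the spectrochemical series). A 3d d⁸ ion with strong-field ligands gains enough CFSE to favour square planar over tetrahedral. → square planar.
For [Co(OH)4]^2-: Summing ligand charges against the −2 overall charge gives an oxidation state of +2 for cobalt. Co sits in group 9, so the d-electron count is 9 − 2 = 7. For a high-spin 3d d⁷ ion with weak-field ligands the small Δₜ gives little square-planar CFSE advantage, so four ligands adopt the sterically favoured tetrahedral geometry. → tetrahedral.

[Ni(NO2)2(PPh3)2]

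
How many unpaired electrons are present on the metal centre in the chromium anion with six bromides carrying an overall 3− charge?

Ligand charges: each bromide is −1. With an overall charge of −3 the chromium centre must be in the +3 oxidation state.
Group 6 minus oxidation state 3 gives a d³ configuration.
In an octahedral field the d³ configuration is t₂g³e_g⁰ (only one arrangement possible), giving 3 unpaired electrons.

3 unpaired electrons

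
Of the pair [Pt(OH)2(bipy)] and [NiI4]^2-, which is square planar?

[Pt(OH)2(bipy)]

For [Pt(OH)2(bipy)]: Ligand charges: each hydroxide is −1; 2,2′-bipyridine is neutral. With an overall charge of 0 the platinum centre must be in the +2 oxidation state. Platinum is a group-10 element; Pt(II) is therefore d⁸. A 5d d⁸ ion has a large crystal-field splitting; square planar leaves the high-energy d_{x²−y²} orbital empty and maximises CFSE. → square planar.
For [NiI4]^2-: Ligand charges: each iodide is −1. With an overall charge of −2 the nickel centre must be in the +2 oxidation state. Ni sits in group 10, so the d-electron count is 10 − 2 = 8. Iodide is a weak-field ligand. With weak-field ligands the CFSE gain from square planar is small, so a 3d d⁸ ion takes the sterically preferred tetrahedral geometry. → tetrahedral.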